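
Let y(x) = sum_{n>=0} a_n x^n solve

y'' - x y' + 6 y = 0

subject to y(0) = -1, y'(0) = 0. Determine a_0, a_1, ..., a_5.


Ansatz: y(x) = sum_{n>=0} a_n x^n, so y'(x) = sum_{n>=1} n a_n x^(n-1) and y''(x) = sum_{n>=2} n(n-1) a_n x^(n-2).
Substitute into P(x) y'' + Q(x) y' + R(x) y = 0 with P(x) = 1, Q(x) = -x, R(x) = 6, and match powers of x.
Initial conditions: a_0 = -1, a_1 = 0.
Setting the coefficient of each power of x to zero and solving order by order (substituting the coefficients already found):
  x^0: 2 a_2 + 6 a_0 = 0  ->  2 a_2 = -6 a_0 = 6  ->  a_2 = 3
  x^1: 6 a_3 + 5 a_1 = 0  ->  6 a_3 = -5 a_1 = 0  ->  a_3 = 0
  x^2: 12 a_4 + 4 a_2 = 0  ->  12 a_4 = -4 a_2 = -12  ->  a_4 = -1
  x^3: 20 a_5 + 3 a_3 = 0  ->  20 a_5 = -3 a_3 = 0  ->  a_5 = 0
Truncated series: y(x) = -1 + 3 x^2 - x^4 + O(x^6).

a_0 = -1; a_1 = 0; a_2 = 3; a_3 = 0; a_4 = -1; a_5 = 0


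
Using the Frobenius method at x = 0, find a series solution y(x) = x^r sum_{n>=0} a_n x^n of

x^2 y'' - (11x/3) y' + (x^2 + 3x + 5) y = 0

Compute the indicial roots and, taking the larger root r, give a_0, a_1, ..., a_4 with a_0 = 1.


Write in Frobenius form y'' + (p(x)/x) y' + (q(x)/x^2) y = 0:
  p(x) = -11/3,  q(x) = x^2 + 3x + 5.
Indicial equation: r(r-1) + (-11/3) r + (5) = 0 -> roots r_1 = 3, r_2 = 5/3.
Take r = r_1 = 3. Let y(x) = x^r sum_{n>=0} a_n x^n with a_0 = 1.
Substitute y = x^r sum a_n x^n and match x^{r+n}. The recurrence is
  D(n) a_n + 3 a_{n-1} + 1 a_{n-2} = 0,  where D(n) = (r+n)(r+n-1) + (-11/3)(r+n) + (5).
  a_n = [-3 a_{n-1} - 1 a_{n-2}] / D(n).
Since the indicial polynomial factors as (r - r_1)(r - r_2), D(n) = (r_1 + n - r_1)(r_1 + n - r_2) = n(n + 4/3).
Evaluating step by step (a_0 = 1):
  n = 1: D(1) = 1(1 + 4/3) = 7/3; numerator = -3(1) = -3; a_1 = (-3)/(7/3) = -9/7
  n = 2: D(2) = 2(2 + 4/3) = 20/3; numerator = -3(-9/7) - 1(1) = 20/7; a_2 = (20/7)/(20/3) = 3/7
  n = 3: D(3) = 3(3 + 4/3) = 13; numerator = -3(3/7) - 1(-9/7) = 0; a_3 = (0)/(13) = 0
  n = 4: D(4) = 4(4 + 4/3) = 64/3; numerator = -3(0) - 1(3/7) = -3/7; a_4 = (-3/7)/(64/3) = -9/448

r = 3; a_0 = 1; a_1 = -9/7; a_2 = 3/7; a_3 = 0; a_4 = -9/448


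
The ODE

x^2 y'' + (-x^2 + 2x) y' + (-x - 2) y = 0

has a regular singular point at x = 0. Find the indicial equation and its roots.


Divide by x^2 to reach normal form y'' + P_1(x) y' + P_2(x) y = 0 with P_1(x) = -1 + 2/x and P_2(x) = -1/x - 2/x^2.
x = 0 is a singular point because the y'-coefficient -1 + 2/x has a pole at x = 0 and the y-coefficient -1/x - 2/x^2 has a pole at x = 0.
It is a regular singular point because x P_1(x) = p(x) = 2 - x and x^2 P_2(x) = q(x) = -x - 2 are polynomials, hence analytic at x = 0.
p(0) = 2,  q(0) = -2.
Indicial equation: r(r-1) + p(0) r + q(0) = 0, i.e. r^2 + (p(0) - 1) r + q(0) = 0, i.e. r^2 + 1 r - 2 = 0.
Discriminant: (1)^2 - 4(-2) = 9, so r = (-1 ± 3)/2.
Solving: r_1 = 1, r_2 = -2.

indicial: r^2 + 1 r - 2 = 0; roots r_1 = 1, r_2 = -2


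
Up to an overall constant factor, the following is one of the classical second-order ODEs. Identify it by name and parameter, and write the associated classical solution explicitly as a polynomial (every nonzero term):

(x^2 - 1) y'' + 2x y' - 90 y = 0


All three coefficients share the factor -1; dividing through by -1 gives  (1 - x^2) y'' - 2x y' + 90 y = 0.
This matches the Legendre equation (1 - x^2) y'' - 2x y' + n(n+1) y = 0 (note the -2x y' term) with n(n+1) = 90, so n = 9; the polynomial solution is P_9(x).
With y = sum_k a_k x^k, matching x^k gives (k+2)(k+1) a_{k+2} = [k(k+1) - n(n+1)] a_k = (k - 9)(k + 10) a_k. The right side vanishes at k = 9, so the series with the parity of 9 terminates at degree 9.
Standard normalization (P_n(1) = 1): leading coefficient (2n)!/(2^n (n!)^2) = 6402373705728000/(512*131681894400) = 12155/128, so a_9 = 12155/128. Work downward with a_k = (k+1)(k+2) a_{k+2} / ((k - 9)(k + 10)):
  a_7 = (8)(9)(12155/128) / ((7 - 9)(7 + 10)) = (109395/16)/(-34) = -6435/32
  a_5 = (6)(7)(-6435/32) / ((5 - 9)(5 + 10)) = (-135135/16)/(-60) = 9009/64
  a_3 = (4)(5)(9009/64) / ((3 - 9)(3 + 10)) = (45045/16)/(-78) = -1155/32
  a_1 = (2)(3)(-1155/32) / ((1 - 9)(1 + 10)) = (-3465/16)/(-88) = 315/128
Hence P_9(x) = 12155 x^9/128 - 6435 x^7/32 + 9009 x^5/64 - 1155 x^3/32 + 315 x/128.

P_9(x); series = 12155 x^9/128 - 6435 x^7/32 + 9009 x^5/64 - 1155 x^3/32 + 315 x/128


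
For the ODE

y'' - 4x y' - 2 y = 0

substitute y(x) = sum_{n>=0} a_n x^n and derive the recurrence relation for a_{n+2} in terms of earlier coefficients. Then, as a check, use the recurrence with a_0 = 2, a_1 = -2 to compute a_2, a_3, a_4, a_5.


Substitute y = sum_n a_n x^n.
y''(x) has coefficient (n+2)(n+1) a_{n+2} at x^n;
-4 x y'(x) has coefficient -4 n a_n at x^n (shift);
-2 y(x) has coefficient -2 a_n at x^n.
Matching x^n: (n+2)(n+1) a_{n+2} + (-4n - 2) a_n = 0.
Thus a_{n+2} = (4n + 2) / ((n+1)(n+2)) * a_n.

Check with a_0 = 2, a_1 = -2 (apply the recurrence for n = 0, 1, 2, 3): a_0 = 2, a_1 = -2, a_2 = 2, a_3 = -2, a_4 = 5/3, a_5 = -7/5.

a_(n+2) = (4n + 2) / ((n+1)(n+2)) * a_n; check: a_0 = 2, a_1 = -2, a_2 = 2, a_3 = -2, a_4 = 5/3, a_5 = -7/5


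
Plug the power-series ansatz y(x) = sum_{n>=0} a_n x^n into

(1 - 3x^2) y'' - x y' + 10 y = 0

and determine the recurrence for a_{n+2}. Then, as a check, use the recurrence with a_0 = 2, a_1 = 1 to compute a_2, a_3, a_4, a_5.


Substitute y = sum_n a_n x^n.
(1 - 3 x^2) y'' contributes (n+2)(n+1) a_{n+2} - 3 n(n-1) a_n at x^n.
-x y'(x) contributes -n a_n at x^n.
10 y(x) contributes 10 a_n at x^n.
Matching x^n: (n+2)(n+1) a_{n+2} + (-3 n(n-1) - n + 10) a_n = 0.
Thus a_{n+2} = (3 n(n-1) + n - 10) / ((n+1)(n+2)) * a_n.

Check with a_0 = 2, a_1 = 1 (apply the recurrence for n = 0, 1, 2, 3): a_0 = 2, a_1 = 1, a_2 = -10, a_3 = -3/2, a_4 = 5/3, a_5 = -33/40.

a_(n+2) = (3 n(n-1) + n - 10) / ((n+1)(n+2)) * a_n; check: a_0 = 2, a_1 = 1, a_2 = -10, a_3 = -3/2, a_4 = 5/3, a_5 = -33/40


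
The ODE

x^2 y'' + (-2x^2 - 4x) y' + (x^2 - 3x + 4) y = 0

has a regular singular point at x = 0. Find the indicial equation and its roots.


Divide by x^2 to reach normal form y'' + P_1(x) y' + P_2(x) y = 0 with P_1(x) = -2 - 4/x and P_2(x) = 1 - 3/x + 4/x^2.
x = 0 is a singular point because the y'-coefficient -2 - 4/x has a pole at x = 0 and the y-coefficient 1 - 3/x + 4/x^2 has a pole at x = 0.
It is a regular singular point because x P_1(x) = p(x) = -2x - 4 and x^2 P_2(x) = q(x) = x^2 - 3x + 4 are polynomials, hence analytic at x = 0.
p(0) = -4,  q(0) = 4.
Indicial equation: r(r-1) + p(0) r + q(0) = 0, i.e. r^2 + (p(0) - 1) r + q(0) = 0, i.e. r^2 - 5 r + 4 = 0.
Discriminant: (-5)^2 - 4(4) = 9, so r = (5 ± 3)/2.
Solving: r_1 = 4, r_2 = 1.

indicial: r^2 - 5 r + 4 = 0; roots r_1 = 4, r_2 = 1


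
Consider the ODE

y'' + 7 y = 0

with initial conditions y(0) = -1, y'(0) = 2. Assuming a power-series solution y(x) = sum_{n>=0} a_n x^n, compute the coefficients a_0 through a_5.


Ansatz: y(x) = sum_{n>=0} a_n x^n, so y'(x) = sum_{n>=1} n a_n x^(n-1) and y''(x) = sum_{n>=2} n(n-1) a_n x^(n-2).
Substitute into P(x) y'' + Q(x) y' + R(x) y = 0 with P(x) = 1, Q(x) = 0, R(x) = 7, and match powers of x.
Initial conditions: a_0 = -1, a_1 = 2.
Setting the coefficient of each power of x to zero and solving order by order (substituting the coefficients already found):
  x^0: 2 a_2 + 7 a_0 = 0  ->  2 a_2 = -7 a_0 = 7  ->  a_2 = 7/2
  x^1: 6 a_3 + 7 a_1 = 0  ->  6 a_3 = -7 a_1 = -14  ->  a_3 = -7/3
  x^2: 12 a_4 + 7 a_2 = 0  ->  12 a_4 = -7 a_2 = -49/2  ->  a_4 = -49/24
  x^3: 20 a_5 + 7 a_3 = 0  ->  20 a_5 = -7 a_3 = 49/3  ->  a_5 = 49/60
Truncated series: y(x) = -1 + 2 x + (7/2) x^2 - (7/3) x^3 - (49/24) x^4 + (49/60) x^5 + O(x^6).

a_0 = -1; a_1 = 2; a_2 = 7/2; a_3 = -7/3; a_4 = -49/24; a_5 = 49/60


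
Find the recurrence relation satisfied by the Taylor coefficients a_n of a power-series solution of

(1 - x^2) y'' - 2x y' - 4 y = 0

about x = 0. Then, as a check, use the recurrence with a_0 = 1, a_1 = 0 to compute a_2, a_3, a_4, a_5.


Substitute y = sum_n a_n x^n.
(1 - 1 x^2) y'' contributes (n+2)(n+1) a_{n+2} - n(n-1) a_n at x^n.
-2 x y'(x) contributes -2 n a_n at x^n.
-4 y(x) contributes -4 a_n at x^n.
Matching x^n: (n+2)(n+1) a_{n+2} + (-n(n-1) - 2 n - 4) a_n = 0.
Thus a_{n+2} = (n(n-1) + 2 n + 4) / ((n+1)(n+2)) * a_n.

Check with a_0 = 1, a_1 = 0 (apply the recurrence for n = 0, 1, 2, 3): a_0 = 1, a_1 = 0, a_2 = 2, a_3 = 0, a_4 = 5/3, a_5 = 0.

a_(n+2) = (n(n-1) + 2 n + 4) / ((n+1)(n+2)) * a_n; check: a_0 = 1, a_1 = 0, a_2 = 2, a_3 = 0, a_4 = 5/3, a_5 = 0


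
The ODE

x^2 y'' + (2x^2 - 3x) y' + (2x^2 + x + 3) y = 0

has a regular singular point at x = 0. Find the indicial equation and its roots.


Divide by x^2 to reach normal form y'' + P_1(x) y' + P_2(x) y = 0 with P_1(x) = 2 - 3/x and P_2(x) = 2 + 1/x + 3/x^2.
x = 0 is a singular point because the y'-coefficient 2 - 3/x has a pole at x = 0 and the y-coefficient 2 + 1/x + 3/x^2 has a pole at x = 0.
It is a regular singular point because x P_1(x) = p(x) = 2x - 3 and x^2 P_2(x) = q(x) = 2x^2 + x + 3 are polynomials, hence analytic at x = 0.
p(0) = -3,  q(0) = 3.
Indicial equation: r(r-1) + p(0) r + q(0) = 0, i.e. r^2 + (p(0) - 1) r + q(0) = 0, i.e. r^2 - 4 r + 3 = 0.
Discriminant: (-4)^2 - 4(3) = 4, so r = (4 ± 2)/2.
Solving: r_1 = 3, r_2 = 1.

indicial: r^2 - 4 r + 3 = 0; roots r_1 = 3, r_2 = 1


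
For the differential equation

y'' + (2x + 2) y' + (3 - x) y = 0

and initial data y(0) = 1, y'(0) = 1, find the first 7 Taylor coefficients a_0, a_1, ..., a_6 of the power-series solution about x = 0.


Ansatz: y(x) = sum_{n>=0} a_n x^n, so y'(x) = sum_{n>=1} n a_n x^(n-1) and y''(x) = sum_{n>=2} n(n-1) a_n x^(n-2).
Substitute into P(x) y'' + Q(x) y' + R(x) y = 0 with P(x) = 1, Q(x) = 2x + 2, R(x) = 3 - x, and match powers of x.
Initial conditions: a_0 = 1, a_1 = 1.
Setting the coefficient of each power of x to zero and solving order by order (substituting the coefficients already found):
  x^0: 2 a_2 + 2 a_1 + 3 a_0 = 0  ->  2 a_2 = -2 a_1 - 3 a_0 = -5  ->  a_2 = -5/2
  x^1: 6 a_3 + 4 a_2 + 5 a_1 - a_0 = 0  ->  6 a_3 = -4 a_2 - 5 a_1 + a_0 = 6  ->  a_3 = 1
  x^2: 12 a_4 + 6 a_3 + 7 a_2 - a_1 = 0  ->  12 a_4 = -6 a_3 - 7 a_2 + a_1 = 25/2  ->  a_4 = 25/24
  x^3: 20 a_5 + 8 a_4 + 9 a_3 - a_2 = 0  ->  20 a_5 = -8 a_4 - 9 a_3 + a_2 = -119/6  ->  a_5 = -119/120
  x^4: 30 a_6 + 10 a_5 + 11 a_4 - a_3 = 0  ->  30 a_6 = -10 a_5 - 11 a_4 + a_3 = -13/24  ->  a_6 = -13/720
Truncated series: y(x) = 1 + x - (5/2) x^2 + x^3 + (25/24) x^4 - (119/120) x^5 - (13/720) x^6 + O(x^7).

a_0 = 1; a_1 = 1; a_2 = -5/2; a_3 = 1; a_4 = 25/24; a_5 = -119/120; a_6 = -13/720


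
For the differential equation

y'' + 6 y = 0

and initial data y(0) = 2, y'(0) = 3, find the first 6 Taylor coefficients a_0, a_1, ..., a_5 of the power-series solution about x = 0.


Ansatz: y(x) = sum_{n>=0} a_n x^n, so y'(x) = sum_{n>=1} n a_n x^(n-1) and y''(x) = sum_{n>=2} n(n-1) a_n x^(n-2).
Substitute into P(x) y'' + Q(x) y' + R(x) y = 0 with P(x) = 1, Q(x) = 0, R(x) = 6, and match powers of x.
Initial conditions: a_0 = 2, a_1 = 3.
Setting the coefficient of each power of x to zero and solving order by order (substituting the coefficients already found):
  x^0: 2 a_2 + 6 a_0 = 0  ->  2 a_2 = -6 a_0 = -12  ->  a_2 = -6
  x^1: 6 a_3 + 6 a_1 = 0  ->  6 a_3 = -6 a_1 = -18  ->  a_3 = -3
  x^2: 12 a_4 + 6 a_2 = 0  ->  12 a_4 = -6 a_2 = 36  ->  a_4 = 3
  x^3: 20 a_5 + 6 a_3 = 0  ->  20 a_5 = -6 a_3 = 18  ->  a_5 = 9/10
Truncated series: y(x) = 2 + 3 x - 6 x^2 - 3 x^3 + 3 x^4 + (9/10) x^5 + O(x^6).

a_0 = 2; a_1 = 3; a_2 = -6; a_3 = -3; a_4 = 3; a_5 = 9/10


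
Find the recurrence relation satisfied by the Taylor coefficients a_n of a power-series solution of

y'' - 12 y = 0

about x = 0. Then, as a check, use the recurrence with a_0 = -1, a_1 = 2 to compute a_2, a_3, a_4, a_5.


Substitute y = sum_n a_n x^n into y'' + (const) y = 0.
y''(x) = sum_{n>=0} (n+2)(n+1) a_{n+2} x^n.
The ODE becomes sum_n [(n+2)(n+1) a_{n+2} - 12 a_n] x^n = 0.
Setting each coefficient to zero gives the recurrence:
  (n+2)(n+1) a_{n+2} - 12 a_n = 0,
  a_{n+2} = 12 / ((n+1)(n+2)) a_n.

Check with a_0 = -1, a_1 = 2 (apply the recurrence for n = 0, 1, 2, 3): a_0 = -1, a_1 = 2, a_2 = -6, a_3 = 4, a_4 = -6, a_5 = 12/5.

a_{n+2} = 12/((n+1)(n+2)) * a_n; check: a_0 = -1, a_1 = 2, a_2 = -6, a_3 = 4, a_4 = -6, a_5 = 12/5


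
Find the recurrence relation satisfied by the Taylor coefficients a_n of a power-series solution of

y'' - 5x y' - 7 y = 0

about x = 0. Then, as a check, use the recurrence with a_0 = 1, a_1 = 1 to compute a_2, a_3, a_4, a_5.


Substitute y = sum_n a_n x^n.
y''(x) has coefficient (n+2)(n+1) a_{n+2} at x^n;
-5 x y'(x) has coefficient -5 n a_n at x^n (shift);
-7 y(x) has coefficient -7 a_n at x^n.
Matching x^n: (n+2)(n+1) a_{n+2} + (-5n - 7) a_n = 0.
Thus a_{n+2} = (5n + 7) / ((n+1)(n+2)) * a_n.

Check with a_0 = 1, a_1 = 1 (apply the recurrence for n = 0, 1, 2, 3): a_0 = 1, a_1 = 1, a_2 = 7/2, a_3 = 2, a_4 = 119/24, a_5 = 11/5.

a_(n+2) = (5n + 7) / ((n+1)(n+2)) * a_n; check: a_0 = 1, a_1 = 1, a_2 = 7/2, a_3 = 2, a_4 = 119/24, a_5 = 11/5


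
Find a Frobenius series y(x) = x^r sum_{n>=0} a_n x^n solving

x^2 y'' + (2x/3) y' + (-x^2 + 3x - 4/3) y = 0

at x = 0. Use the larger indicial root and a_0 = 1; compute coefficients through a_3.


Write in Frobenius form y'' + (p(x)/x) y' + (q(x)/x^2) y = 0:
  p(x) = 2/3,  q(x) = -x^2 + 3x - 4/3.
Indicial equation: r(r-1) + (2/3) r + (-4/3) = 0 -> roots r_1 = 4/3, r_2 = -1.
Take r = r_1 = 4/3. Let y(x) = x^r sum_{n>=0} a_n x^n with a_0 = 1.
Substitute y = x^r sum a_n x^n and match x^{r+n}. The recurrence is
  D(n) a_n + 3 a_{n-1} - 1 a_{n-2} = 0,  where D(n) = (r+n)(r+n-1) + (2/3)(r+n) + (-4/3).
  a_n = [-3 a_{n-1} + 1 a_{n-2}] / D(n).
Since the indicial polynomial factors as (r - r_1)(r - r_2), D(n) = (r_1 + n - r_1)(r_1 + n - r_2) = n(n + 7/3).
Evaluating step by step (a_0 = 1):
  n = 1: D(1) = 1(1 + 7/3) = 10/3; numerator = -3(1) = -3; a_1 = (-3)/(10/3) = -9/10
  n = 2: D(2) = 2(2 + 7/3) = 26/3; numerator = -3(-9/10) + 1(1) = 37/10; a_2 = (37/10)/(26/3) = 111/260
  n = 3: D(3) = 3(3 + 7/3) = 16; numerator = -3(111/260) + 1(-9/10) = -567/260; a_3 = (-567/260)/(16) = -567/4160

r = 4/3; a_0 = 1; a_1 = -9/10; a_2 = 111/260; a_3 = -567/4160


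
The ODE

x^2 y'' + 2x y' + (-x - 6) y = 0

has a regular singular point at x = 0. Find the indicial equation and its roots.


Divide by x^2 to reach normal form y'' + P_1(x) y' + P_2(x) y = 0 with P_1(x) = 2/x and P_2(x) = -1/x - 6/x^2.
x = 0 is a singular point because the y'-coefficient 2/x has a pole at x = 0 and the y-coefficient -1/x - 6/x^2 has a pole at x = 0.
It is a regular singular point because x P_1(x) = p(x) = 2 and x^2 P_2(x) = q(x) = -x - 6 are polynomials, hence analytic at x = 0.
p(0) = 2,  q(0) = -6.
Indicial equation: r(r-1) + p(0) r + q(0) = 0, i.e. r^2 + (p(0) - 1) r + q(0) = 0, i.e. r^2 + 1 r - 6 = 0.
Discriminant: (1)^2 - 4(-6) = 25, so r = (-1 ± 5)/2.
Solving: r_1 = 2, r_2 = -3.

indicial: r^2 + 1 r - 6 = 0; roots r_1 = 2, r_2 = -3


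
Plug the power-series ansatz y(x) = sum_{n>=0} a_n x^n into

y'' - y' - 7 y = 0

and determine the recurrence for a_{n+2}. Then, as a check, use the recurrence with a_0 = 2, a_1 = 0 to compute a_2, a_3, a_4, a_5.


Substitute y = sum_n a_n x^n.
y''(x) has coefficient (n+2)(n+1) a_{n+2} at x^n;
-y'(x) has coefficient -(n+1) a_{n+1} at x^n;
-7 y(x) has coefficient -7 a_n at x^n.
Matching x^n: (n+2)(n+1) a_{n+2} - (n+1) a_{n+1} - 7 a_n = 0.
Thus a_{n+2} = [(n+1) a_{n+1} + 7 a_n] / ((n+1)(n+2)).

Check with a_0 = 2, a_1 = 0 (apply the recurrence for n = 0, 1, 2, 3): a_0 = 2, a_1 = 0, a_2 = 7, a_3 = 7/3, a_4 = 14/3, a_5 = 7/4.

a_(n+2) = [(n+1) a_(n+1) + 7 a_n] / ((n+1)(n+2)); check: a_0 = 2, a_1 = 0, a_2 = 7, a_3 = 7/3, a_4 = 14/3, a_5 = 7/4


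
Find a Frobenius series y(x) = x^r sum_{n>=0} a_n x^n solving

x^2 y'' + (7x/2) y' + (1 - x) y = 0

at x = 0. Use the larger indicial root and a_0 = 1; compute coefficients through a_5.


Write in Frobenius form y'' + (p(x)/x) y' + (q(x)/x^2) y = 0:
  p(x) = 7/2,  q(x) = 1 - x.
Indicial equation: r(r-1) + (7/2) r + (1) = 0 -> roots r_1 = -1/2, r_2 = -2.
Take r = r_1 = -1/2. Let y(x) = x^r sum_{n>=0} a_n x^n with a_0 = 1.
Substitute y = x^r sum a_n x^n and match x^{r+n}. The recurrence is
  D(n) a_n - 1 a_{n-1} = 0,  where D(n) = (r+n)(r+n-1) + (7/2)(r+n) + (1).
  a_n = 1 / D(n) * a_{n-1}.
Since the indicial polynomial factors as (r - r_1)(r - r_2), D(n) = (r_1 + n - r_1)(r_1 + n - r_2) = n(n + 3/2).
Evaluating step by step (a_0 = 1):
  n = 1: D(1) = 1(1 + 3/2) = 5/2; numerator = 1(1) = 1; a_1 = (1)/(5/2) = 2/5
  n = 2: D(2) = 2(2 + 3/2) = 7; numerator = 1(2/5) = 2/5; a_2 = (2/5)/(7) = 2/35
  n = 3: D(3) = 3(3 + 3/2) = 27/2; numerator = 1(2/35) = 2/35; a_3 = (2/35)/(27/2) = 4/945
  n = 4: D(4) = 4(4 + 3/2) = 22; numerator = 1(4/945) = 4/945; a_4 = (4/945)/(22) = 2/10395
  n = 5: D(5) = 5(5 + 3/2) = 65/2; numerator = 1(2/10395) = 2/10395; a_5 = (2/10395)/(65/2) = 4/675675

r = -1/2; a_0 = 1; a_1 = 2/5; a_2 = 2/35; a_3 = 4/945; a_4 = 2/10395; a_5 = 4/675675


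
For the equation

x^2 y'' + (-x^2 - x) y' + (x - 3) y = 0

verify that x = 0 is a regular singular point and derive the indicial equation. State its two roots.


Divide by x^2 to reach normal form y'' + P_1(x) y' + P_2(x) y = 0 with P_1(x) = -1 - 1/x and P_2(x) = 1/x - 3/x^2.
x = 0 is a singular point because the y'-coefficient -1 - 1/x has a pole at x = 0 and the y-coefficient 1/x - 3/x^2 has a pole at x = 0.
It is a regular singular point because x P_1(x) = p(x) = -x - 1 and x^2 P_2(x) = q(x) = x - 3 are polynomials, hence analytic at x = 0.
p(0) = -1,  q(0) = -3.
Indicial equation: r(r-1) + p(0) r + q(0) = 0, i.e. r^2 + (p(0) - 1) r + q(0) = 0, i.e. r^2 - 2 r - 3 = 0.
Discriminant: (-2)^2 - 4(-3) = 16, so r = (2 ± 4)/2.
Solving: r_1 = 3, r_2 = -1.

indicial: r^2 - 2 r - 3 = 0; roots r_1 = 3, r_2 = -1


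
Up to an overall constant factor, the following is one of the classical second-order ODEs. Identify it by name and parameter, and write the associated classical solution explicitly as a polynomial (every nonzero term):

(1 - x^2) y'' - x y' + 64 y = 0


The equation is already in a standard form:  (1 - x^2) y'' - x y' + 64 y = 0.
This matches the Chebyshev equation (1 - x^2) y'' - x y' + n^2 y = 0 (note the -x y' term, not -2x y') with n^2 = 64, so n = 8; the polynomial solution is T_8(x).
With y = sum_k a_k x^k, matching x^k gives (k+2)(k+1) a_{k+2} = (k^2 - n^2) a_k = (k - 8)(k + 8) a_k. The right side vanishes at k = 8, so the series with the parity of 8 terminates at degree 8.
Standard normalization: leading coefficient of T_n is 2^(n-1), so a_8 = 2^7 = 128. Work downward with a_k = (k+1)(k+2) a_{k+2} / ((k - 8)(k + 8)):
  a_6 = (7)(8)(128) / ((6 - 8)(6 + 8)) = 7168/(-28) = -256
  a_4 = (5)(6)(-256) / ((4 - 8)(4 + 8)) = -7680/(-48) = 160
  a_2 = (3)(4)(160) / ((2 - 8)(2 + 8)) = 1920/(-60) = -32
  a_0 = (1)(2)(-32) / ((0 - 8)(0 + 8)) = -64/(-64) = 1
Hence T_8(x) = 128 x^8 - 256 x^6 + 160 x^4 - 32 x^2 + 1.

T_8(x); series = 128 x^8 - 256 x^6 + 160 x^4 - 32 x^2 + 1


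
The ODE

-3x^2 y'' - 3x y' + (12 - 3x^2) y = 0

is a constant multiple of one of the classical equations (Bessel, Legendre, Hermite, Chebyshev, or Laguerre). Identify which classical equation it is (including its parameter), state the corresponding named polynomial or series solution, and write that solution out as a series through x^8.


All three coefficients share the factor -3; dividing through by -3 gives  x^2 y'' + x y' + (x^2 - 4) y = 0.
This matches the Bessel equation x^2 y'' + x y' + (x^2 - nu^2) y = 0 with nu^2 = 4, so nu = 2; the solution bounded at x = 0 is J_2(x).
Frobenius at x = 0: indicial roots ±nu; for r = nu the recurrence k(k + 2nu) c_k = -c_{k-2} gives the standard series J_nu(x) = sum_{k>=0} (-1)^k / (k! (k+nu)!) (x/2)^(2k+nu). Evaluate the first 4 terms:
  k = 0: (-1)^0 / (0! * 2! * 2^2) x^2 = 1/(1*2*4) x^2 = (1/8) x^2
  k = 1: (-1)^1 / (1! * 3! * 2^4) x^4 = -1/(1*6*16) x^4 = (-1/96) x^4
  k = 2: (-1)^2 / (2! * 4! * 2^6) x^6 = 1/(2*24*64) x^6 = (1/3072) x^6
  k = 3: (-1)^3 / (3! * 5! * 2^8) x^8 = -1/(6*120*256) x^8 = (-1/184320) x^8
Hence J_2(x) = -x^8/184320 + x^6/3072 - x^4/96 + x^2/8 + ....

J_2(x); series = -x^8/184320 + x^6/3072 - x^4/96 + x^2/8


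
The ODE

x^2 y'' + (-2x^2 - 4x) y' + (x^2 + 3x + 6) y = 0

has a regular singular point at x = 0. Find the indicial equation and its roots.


Divide by x^2 to reach normal form y'' + P_1(x) y' + P_2(x) y = 0 with P_1(x) = -2 - 4/x and P_2(x) = 1 + 3/x + 6/x^2.
x = 0 is a singular point because the y'-coefficient -2 - 4/x has a pole at x = 0 and the y-coefficient 1 + 3/x + 6/x^2 has a pole at x = 0.
It is a regular singular point because x P_1(x) = p(x) = -2x - 4 and x^2 P_2(x) = q(x) = x^2 + 3x + 6 are polynomials, hence analytic at x = 0.
p(0) = -4,  q(0) = 6.
Indicial equation: r(r-1) + p(0) r + q(0) = 0, i.e. r^2 + (p(0) - 1) r + q(0) = 0, i.e. r^2 - 5 r + 6 = 0.
Discriminant: (-5)^2 - 4(6) = 1, so r = (5 ± 1)/2.
Solving: r_1 = 3, r_2 = 2.

indicial: r^2 - 5 r + 6 = 0; roots r_1 = 3, r_2 = 2


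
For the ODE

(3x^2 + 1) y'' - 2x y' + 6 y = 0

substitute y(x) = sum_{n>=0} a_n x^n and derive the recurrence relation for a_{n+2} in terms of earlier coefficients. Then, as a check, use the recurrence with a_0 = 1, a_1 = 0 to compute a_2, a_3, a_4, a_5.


Substitute y = sum_n a_n x^n.
(1 + 3 x^2) y'' contributes (n+2)(n+1) a_{n+2} + 3 n(n-1) a_n at x^n.
-2 x y'(x) contributes -2 n a_n at x^n.
6 y(x) contributes 6 a_n at x^n.
Matching x^n: (n+2)(n+1) a_{n+2} + (3 n(n-1) - 2 n + 6) a_n = 0.
Thus a_{n+2} = (-3 n(n-1) + 2 n - 6) / ((n+1)(n+2)) * a_n.

Check with a_0 = 1, a_1 = 0 (apply the recurrence for n = 0, 1, 2, 3): a_0 = 1, a_1 = 0, a_2 = -3, a_3 = 0, a_4 = 2, a_5 = 0.

a_(n+2) = (-3 n(n-1) + 2 n - 6) / ((n+1)(n+2)) * a_n; check: a_0 = 1, a_1 = 0, a_2 = -3, a_3 = 0, a_4 = 2, a_5 = 0


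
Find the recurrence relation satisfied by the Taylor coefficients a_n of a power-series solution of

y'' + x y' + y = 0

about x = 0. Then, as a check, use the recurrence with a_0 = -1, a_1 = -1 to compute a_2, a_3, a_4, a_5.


Substitute y = sum_n a_n x^n.
y''(x) has coefficient (n+2)(n+1) a_{n+2} at x^n;
x y'(x) has coefficient n a_n at x^n (shift);
y(x) has coefficient 1 a_n at x^n.
Matching x^n: (n+2)(n+1) a_{n+2} + (n + 1) a_n = 0.
Thus a_{n+2} = (-n - 1) / ((n+1)(n+2)) * a_n.

Check with a_0 = -1, a_1 = -1 (apply the recurrence for n = 0, 1, 2, 3): a_0 = -1, a_1 = -1, a_2 = 1/2, a_3 = 1/3, a_4 = -1/8, a_5 = -1/15.

a_(n+2) = (-n - 1) / ((n+1)(n+2)) * a_n; check: a_0 = -1, a_1 = -1, a_2 = 1/2, a_3 = 1/3, a_4 = -1/8, a_5 = -1/15


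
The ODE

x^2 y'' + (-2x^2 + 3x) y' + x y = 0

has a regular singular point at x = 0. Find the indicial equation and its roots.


Divide by x^2 to reach normal form y'' + P_1(x) y' + P_2(x) y = 0 with P_1(x) = -2 + 3/x and P_2(x) = 1/x.
x = 0 is a singular point because the y'-coefficient -2 + 3/x has a pole at x = 0 and the y-coefficient 1/x has a pole at x = 0.
It is a regular singular point because x P_1(x) = p(x) = 3 - 2x and x^2 P_2(x) = q(x) = x are polynomials, hence analytic at x = 0.
p(0) = 3,  q(0) = 0.
Indicial equation: r(r-1) + p(0) r + q(0) = 0, i.e. r^2 + (p(0) - 1) r + q(0) = 0, i.e. r^2 + 2 r = 0.
Discriminant: (2)^2 - 4(0) = 4, so r = (-2 ± 2)/2.
Solving: r_1 = 0, r_2 = -2.

indicial: r^2 + 2 r = 0; roots r_1 = 0, r_2 = -2


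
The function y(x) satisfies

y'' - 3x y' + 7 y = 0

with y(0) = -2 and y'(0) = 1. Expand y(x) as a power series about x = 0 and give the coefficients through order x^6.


Ansatz: y(x) = sum_{n>=0} a_n x^n, so y'(x) = sum_{n>=1} n a_n x^(n-1) and y''(x) = sum_{n>=2} n(n-1) a_n x^(n-2).
Substitute into P(x) y'' + Q(x) y' + R(x) y = 0 with P(x) = 1, Q(x) = -3x, R(x) = 7, and match powers of x.
Initial conditions: a_0 = -2, a_1 = 1.
Setting the coefficient of each power of x to zero and solving order by order (substituting the coefficients already found):
  x^0: 2 a_2 + 7 a_0 = 0  ->  2 a_2 = -7 a_0 = 14  ->  a_2 = 7
  x^1: 6 a_3 + 4 a_1 = 0  ->  6 a_3 = -4 a_1 = -4  ->  a_3 = -2/3
  x^2: 12 a_4 + a_2 = 0  ->  12 a_4 = -a_2 = -7  ->  a_4 = -7/12
  x^3: 20 a_5 - 2 a_3 = 0  ->  20 a_5 = 2 a_3 = -4/3  ->  a_5 = -1/15
  x^4: 30 a_6 - 5 a_4 = 0  ->  30 a_6 = 5 a_4 = -35/12  ->  a_6 = -7/72
Truncated series: y(x) = -2 + x + 7 x^2 - (2/3) x^3 - (7/12) x^4 - (1/15) x^5 - (7/72) x^6 + O(x^7).

a_0 = -2; a_1 = 1; a_2 = 7; a_3 = -2/3; a_4 = -7/12; a_5 = -1/15; a_6 = -7/72


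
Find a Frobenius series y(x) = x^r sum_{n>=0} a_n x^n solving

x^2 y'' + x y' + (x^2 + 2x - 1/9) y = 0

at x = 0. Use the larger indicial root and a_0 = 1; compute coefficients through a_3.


Write in Frobenius form y'' + (p(x)/x) y' + (q(x)/x^2) y = 0:
  p(x) = 1,  q(x) = x^2 + 2x - 1/9.
Indicial equation: r(r-1) + (1) r + (-1/9) = 0 -> roots r_1 = 1/3, r_2 = -1/3.
Take r = r_1 = 1/3. Let y(x) = x^r sum_{n>=0} a_n x^n with a_0 = 1.
Substitute y = x^r sum a_n x^n and match x^{r+n}. The recurrence is
  D(n) a_n + 2 a_{n-1} + 1 a_{n-2} = 0,  where D(n) = (r+n)(r+n-1) + (1)(r+n) + (-1/9).
  a_n = [-2 a_{n-1} - 1 a_{n-2}] / D(n).
Since the indicial polynomial factors as (r - r_1)(r - r_2), D(n) = (r_1 + n - r_1)(r_1 + n - r_2) = n(n + 2/3).
Evaluating step by step (a_0 = 1):
  n = 1: D(1) = 1(1 + 2/3) = 5/3; numerator = -2(1) = -2; a_1 = (-2)/(5/3) = -6/5
  n = 2: D(2) = 2(2 + 2/3) = 16/3; numerator = -2(-6/5) - 1(1) = 7/5; a_2 = (7/5)/(16/3) = 21/80
  n = 3: D(3) = 3(3 + 2/3) = 11; numerator = -2(21/80) - 1(-6/5) = 27/40; a_3 = (27/40)/(11) = 27/440

r = 1/3; a_0 = 1; a_1 = -6/5; a_2 = 21/80; a_3 = 27/440


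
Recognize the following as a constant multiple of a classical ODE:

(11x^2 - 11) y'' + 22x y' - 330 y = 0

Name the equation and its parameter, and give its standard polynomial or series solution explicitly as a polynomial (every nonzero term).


All three coefficients share the factor -11; dividing through by -11 gives  (1 - x^2) y'' - 2x y' + 30 y = 0.
This matches the Legendre equation (1 - x^2) y'' - 2x y' + n(n+1) y = 0 (note the -2x y' term) with n(n+1) = 30, so n = 5; the polynomial solution is P_5(x).
With y = sum_k a_k x^k, matching x^k gives (k+2)(k+1) a_{k+2} = [k(k+1) - n(n+1)] a_k = (k - 5)(k + 6) a_k. The right side vanishes at k = 5, so the series with the parity of 5 terminates at degree 5.
Standard normalization (P_n(1) = 1): leading coefficient (2n)!/(2^n (n!)^2) = 3628800/(32*14400) = 63/8, so a_5 = 63/8. Work downward with a_k = (k+1)(k+2) a_{k+2} / ((k - 5)(k + 6)):
  a_3 = (4)(5)(63/8) / ((3 - 5)(3 + 6)) = (315/2)/(-18) = -35/4
  a_1 = (2)(3)(-35/4) / ((1 - 5)(1 + 6)) = (-105/2)/(-28) = 15/8
Hence P_5(x) = 63 x^5/8 - 35 x^3/4 + 15 x/8.

P_5(x); series = 63 x^5/8 - 35 x^3/4 + 15 x/8


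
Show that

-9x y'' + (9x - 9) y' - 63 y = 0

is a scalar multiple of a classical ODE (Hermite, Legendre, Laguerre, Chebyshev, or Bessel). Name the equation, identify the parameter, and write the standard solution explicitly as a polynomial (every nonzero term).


All three coefficients share the factor -9; dividing through by -9 gives  x y'' + (1 - x) y' + 7 y = 0.
This matches the Laguerre equation x y'' + (1 - x) y' + n y = 0 with n = 7; the polynomial solution is L_7(x).
With y = sum_k a_k x^k, matching x^k gives (k+1)k a_{k+1} + (k+1) a_{k+1} - k a_k + n a_k = 0, i.e. (k+1)^2 a_{k+1} = (k - n) a_k = (k - 7) a_k. The right side vanishes at k = 7, so the series terminates at degree 7.
Standard normalization L_n(0) = 1 gives a_0 = 1. Work upward with a_{k+1} = (k - 7) a_k / (k+1)^2:
  a_1 = (0 - 7)(1) / 1^2 = -7/1 = -7
  a_2 = (1 - 7)(-7) / 2^2 = 42/4 = 21/2
  a_3 = (2 - 7)(21/2) / 3^2 = (-105/2)/9 = -35/6
  a_4 = (3 - 7)(-35/6) / 4^2 = (70/3)/16 = 35/24
  a_5 = (4 - 7)(35/24) / 5^2 = (-35/8)/25 = -7/40
  a_6 = (5 - 7)(-7/40) / 6^2 = (7/20)/36 = 7/720
  a_7 = (6 - 7)(7/720) / 7^2 = (-7/720)/49 = -1/5040
Hence L_7(x) = -x^7/5040 + 7 x^6/720 - 7 x^5/40 + 35 x^4/24 - 35 x^3/6 + 21 x^2/2 - 7 x + 1.

L_7(x); series = -x^7/5040 + 7 x^6/720 - 7 x^5/40 + 35 x^4/24 - 35 x^3/6 + 21 x^2/2 - 7 x + 1


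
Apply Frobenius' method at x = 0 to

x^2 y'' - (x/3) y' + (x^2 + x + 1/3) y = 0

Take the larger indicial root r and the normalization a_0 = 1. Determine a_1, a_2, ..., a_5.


Write in Frobenius form y'' + (p(x)/x) y' + (q(x)/x^2) y = 0:
  p(x) = -1/3,  q(x) = x^2 + x + 1/3.
Indicial equation: r(r-1) + (-1/3) r + (1/3) = 0 -> roots r_1 = 1, r_2 = 1/3.
Take r = r_1 = 1. Let y(x) = x^r sum_{n>=0} a_n x^n with a_0 = 1.
Substitute y = x^r sum a_n x^n and match x^{r+n}. The recurrence is
  D(n) a_n + 1 a_{n-1} + 1 a_{n-2} = 0,  where D(n) = (r+n)(r+n-1) + (-1/3)(r+n) + (1/3).
  a_n = [-1 a_{n-1} - 1 a_{n-2}] / D(n).
Since the indicial polynomial factors as (r - r_1)(r - r_2), D(n) = (r_1 + n - r_1)(r_1 + n - r_2) = n(n + 2/3).
Evaluating step by step (a_0 = 1):
  n = 1: D(1) = 1(1 + 2/3) = 5/3; numerator = -1(1) = -1; a_1 = (-1)/(5/3) = -3/5
  n = 2: D(2) = 2(2 + 2/3) = 16/3; numerator = -1(-3/5) - 1(1) = -2/5; a_2 = (-2/5)/(16/3) = -3/40
  n = 3: D(3) = 3(3 + 2/3) = 11; numerator = -1(-3/40) - 1(-3/5) = 27/40; a_3 = (27/40)/(11) = 27/440
  n = 4: D(4) = 4(4 + 2/3) = 56/3; numerator = -1(27/440) - 1(-3/40) = 3/220; a_4 = (3/220)/(56/3) = 9/12320
  n = 5: D(5) = 5(5 + 2/3) = 85/3; numerator = -1(9/12320) - 1(27/440) = -153/2464; a_5 = (-153/2464)/(85/3) = -27/12320

r = 1; a_0 = 1; a_1 = -3/5; a_2 = -3/40; a_3 = 27/440; a_4 = 9/12320; a_5 = -27/12320


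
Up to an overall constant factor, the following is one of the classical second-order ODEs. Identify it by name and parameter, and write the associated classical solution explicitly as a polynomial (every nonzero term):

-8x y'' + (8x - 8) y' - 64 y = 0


All three coefficients share the factor -8; dividing through by -8 gives  x y'' + (1 - x) y' + 8 y = 0.
This matches the Laguerre equation x y'' + (1 - x) y' + n y = 0 with n = 8; the polynomial solution is L_8(x).
With y = sum_k a_k x^k, matching x^k gives (k+1)k a_{k+1} + (k+1) a_{k+1} - k a_k + n a_k = 0, i.e. (k+1)^2 a_{k+1} = (k - n) a_k = (k - 8) a_k. The right side vanishes at k = 8, so the series terminates at degree 8.
Standard normalization L_n(0) = 1 gives a_0 = 1. Work upward with a_{k+1} = (k - 8) a_k / (k+1)^2:
  a_1 = (0 - 8)(1) / 1^2 = -8/1 = -8
  a_2 = (1 - 8)(-8) / 2^2 = 56/4 = 14
  a_3 = (2 - 8)(14) / 3^2 = -84/9 = -28/3
  a_4 = (3 - 8)(-28/3) / 4^2 = (140/3)/16 = 35/12
  a_5 = (4 - 8)(35/12) / 5^2 = (-35/3)/25 = -7/15
  a_6 = (5 - 8)(-7/15) / 6^2 = (7/5)/36 = 7/180
  a_7 = (6 - 8)(7/180) / 7^2 = (-7/90)/49 = -1/630
  a_8 = (7 - 8)(-1/630) / 8^2 = (1/630)/64 = 1/40320
Hence L_8(x) = x^8/40320 - x^7/630 + 7 x^6/180 - 7 x^5/15 + 35 x^4/12 - 28 x^3/3 + 14 x^2 - 8 x + 1.

L_8(x); series = x^8/40320 - x^7/630 + 7 x^6/180 - 7 x^5/15 + 35 x^4/12 - 28 x^3/3 + 14 x^2 - 8 x + 1


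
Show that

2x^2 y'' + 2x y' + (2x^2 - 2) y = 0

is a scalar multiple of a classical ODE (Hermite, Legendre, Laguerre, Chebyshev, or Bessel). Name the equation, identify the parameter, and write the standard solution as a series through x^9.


All three coefficients share the factor 2; dividing through by 2 gives  x^2 y'' + x y' + (x^2 - 1) y = 0.
This matches the Bessel equation x^2 y'' + x y' + (x^2 - nu^2) y = 0 with nu^2 = 1, so nu = 1; the solution bounded at x = 0 is J_1(x).
Frobenius at x = 0: indicial roots ±nu; for r = nu the recurrence k(k + 2nu) c_k = -c_{k-2} gives the standard series J_nu(x) = sum_{k>=0} (-1)^k / (k! (k+nu)!) (x/2)^(2k+nu). Evaluate the first 5 terms:
  k = 0: (-1)^0 / (0! * 1! * 2^1) x^1 = 1/(1*1*2) x^1 = (1/2) x^1
  k = 1: (-1)^1 / (1! * 2! * 2^3) x^3 = -1/(1*2*8) x^3 = (-1/16) x^3
  k = 2: (-1)^2 / (2! * 3! * 2^5) x^5 = 1/(2*6*32) x^5 = (1/384) x^5
  k = 3: (-1)^3 / (3! * 4! * 2^7) x^7 = -1/(6*24*128) x^7 = (-1/18432) x^7
  k = 4: (-1)^4 / (4! * 5! * 2^9) x^9 = 1/(24*120*512) x^9 = (1/1474560) x^9
Hence J_1(x) = x^9/1474560 - x^7/18432 + x^5/384 - x^3/16 + x/2 + ....

J_1(x); series = x^9/1474560 - x^7/18432 + x^5/384 - x^3/16 + x/2


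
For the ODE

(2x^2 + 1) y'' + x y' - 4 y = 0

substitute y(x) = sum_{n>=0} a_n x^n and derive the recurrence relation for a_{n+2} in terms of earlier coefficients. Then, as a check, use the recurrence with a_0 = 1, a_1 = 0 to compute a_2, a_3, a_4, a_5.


Substitute y = sum_n a_n x^n.
(1 + 2 x^2) y'' contributes (n+2)(n+1) a_{n+2} + 2 n(n-1) a_n at x^n.
x y'(x) contributes n a_n at x^n.
-4 y(x) contributes -4 a_n at x^n.
Matching x^n: (n+2)(n+1) a_{n+2} + (2 n(n-1) + n - 4) a_n = 0.
Thus a_{n+2} = (-2 n(n-1) - n + 4) / ((n+1)(n+2)) * a_n.

Check with a_0 = 1, a_1 = 0 (apply the recurrence for n = 0, 1, 2, 3): a_0 = 1, a_1 = 0, a_2 = 2, a_3 = 0, a_4 = -1/3, a_5 = 0.

a_(n+2) = (-2 n(n-1) - n + 4) / ((n+1)(n+2)) * a_n; check: a_0 = 1, a_1 = 0, a_2 = 2, a_3 = 0, a_4 = -1/3, a_5 = 0


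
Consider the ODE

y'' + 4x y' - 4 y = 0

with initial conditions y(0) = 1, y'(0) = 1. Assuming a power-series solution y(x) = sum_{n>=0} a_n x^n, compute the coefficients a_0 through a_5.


Ansatz: y(x) = sum_{n>=0} a_n x^n, so y'(x) = sum_{n>=1} n a_n x^(n-1) and y''(x) = sum_{n>=2} n(n-1) a_n x^(n-2).
Substitute into P(x) y'' + Q(x) y' + R(x) y = 0 with P(x) = 1, Q(x) = 4x, R(x) = -4, and match powers of x.
Initial conditions: a_0 = 1, a_1 = 1.
Setting the coefficient of each power of x to zero and solving order by order (substituting the coefficients already found):
  x^0: 2 a_2 - 4 a_0 = 0  ->  2 a_2 = 4 a_0 = 4  ->  a_2 = 2
  x^1: 6 a_3 = 0  ->  a_3 = 0
  x^2: 12 a_4 + 4 a_2 = 0  ->  12 a_4 = -4 a_2 = -8  ->  a_4 = -2/3
  x^3: 20 a_5 + 8 a_3 = 0  ->  20 a_5 = -8 a_3 = 0  ->  a_5 = 0
Truncated series: y(x) = 1 + x + 2 x^2 - (2/3) x^4 + O(x^6).

a_0 = 1; a_1 = 1; a_2 = 2; a_3 = 0; a_4 = -2/3; a_5 = 0


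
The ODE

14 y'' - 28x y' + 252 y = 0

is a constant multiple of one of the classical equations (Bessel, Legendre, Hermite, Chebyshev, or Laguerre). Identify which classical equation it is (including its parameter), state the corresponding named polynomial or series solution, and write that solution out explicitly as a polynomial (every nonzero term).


All three coefficients share the factor 14; dividing through by 14 gives  y'' - 2x y' + 18 y = 0.
This matches the Hermite equation y'' - 2x y' + 2n y = 0 with 2n = 18, so n = 9; the polynomial solution is H_9(x).
With y = sum_k a_k x^k, matching x^k gives (k+2)(k+1) a_{k+2} = 2(k - n) a_k = 2(k - 9) a_k. The right side vanishes at k = 9, so the series with the parity of 9 terminates at degree 9.
Standard normalization: leading coefficient of H_n is 2^n, so a_9 = 2^9 = 512. Work downward with a_k = (k+1)(k+2) a_{k+2} / (2(k - n)):
  a_7 = (8)(9)(512) / (2(7 - 9)) = 36864/(-4) = -9216
  a_5 = (6)(7)(-9216) / (2(5 - 9)) = -387072/(-8) = 48384
  a_3 = (4)(5)(48384) / (2(3 - 9)) = 967680/(-12) = -80640
  a_1 = (2)(3)(-80640) / (2(1 - 9)) = -483840/(-16) = 30240
Hence H_9(x) = 512 x^9 - 9216 x^7 + 48384 x^5 - 80640 x^3 + 30240 x.

H_9(x); series = 512 x^9 - 9216 x^7 + 48384 x^5 - 80640 x^3 + 30240 x


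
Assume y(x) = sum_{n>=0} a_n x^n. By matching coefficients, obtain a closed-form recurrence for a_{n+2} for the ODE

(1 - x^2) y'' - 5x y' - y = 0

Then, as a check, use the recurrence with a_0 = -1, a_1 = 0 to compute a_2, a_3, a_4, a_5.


Substitute y = sum_n a_n x^n.
(1 - 1 x^2) y'' contributes (n+2)(n+1) a_{n+2} - n(n-1) a_n at x^n.
-5 x y'(x) contributes -5 n a_n at x^n.
-y(x) contributes -1 a_n at x^n.
Matching x^n: (n+2)(n+1) a_{n+2} + (-n(n-1) - 5 n - 1) a_n = 0.
Thus a_{n+2} = (n(n-1) + 5 n + 1) / ((n+1)(n+2)) * a_n.

Check with a_0 = -1, a_1 = 0 (apply the recurrence for n = 0, 1, 2, 3): a_0 = -1, a_1 = 0, a_2 = -1/2, a_3 = 0, a_4 = -13/24, a_5 = 0.

a_(n+2) = (n(n-1) + 5 n + 1) / ((n+1)(n+2)) * a_n; check: a_0 = -1, a_1 = 0, a_2 = -1/2, a_3 = 0, a_4 = -13/24, a_5 = 0


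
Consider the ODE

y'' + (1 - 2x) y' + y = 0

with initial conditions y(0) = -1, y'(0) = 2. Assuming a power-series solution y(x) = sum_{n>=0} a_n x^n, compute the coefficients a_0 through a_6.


Ansatz: y(x) = sum_{n>=0} a_n x^n, so y'(x) = sum_{n>=1} n a_n x^(n-1) and y''(x) = sum_{n>=2} n(n-1) a_n x^(n-2).
Substitute into P(x) y'' + Q(x) y' + R(x) y = 0 with P(x) = 1, Q(x) = 1 - 2x, R(x) = 1, and match powers of x.
Initial conditions: a_0 = -1, a_1 = 2.
Setting the coefficient of each power of x to zero and solving order by order (substituting the coefficients already found):
  x^0: 2 a_2 + a_1 + a_0 = 0  ->  2 a_2 = -a_1 - a_0 = -1  ->  a_2 = -1/2
  x^1: 6 a_3 + 2 a_2 - a_1 = 0  ->  6 a_3 = -2 a_2 + a_1 = 3  ->  a_3 = 1/2
  x^2: 12 a_4 + 3 a_3 - 3 a_2 = 0  ->  12 a_4 = -3 a_3 + 3 a_2 = -3  ->  a_4 = -1/4
  x^3: 20 a_5 + 4 a_4 - 5 a_3 = 0  ->  20 a_5 = -4 a_4 + 5 a_3 = 7/2  ->  a_5 = 7/40
  x^4: 30 a_6 + 5 a_5 - 7 a_4 = 0  ->  30 a_6 = -5 a_5 + 7 a_4 = -21/8  ->  a_6 = -7/80
Truncated series: y(x) = -1 + 2 x - (1/2) x^2 + (1/2) x^3 - (1/4) x^4 + (7/40) x^5 - (7/80) x^6 + O(x^7).

a_0 = -1; a_1 = 2; a_2 = -1/2; a_3 = 1/2; a_4 = -1/4; a_5 = 7/40; a_6 = -7/80


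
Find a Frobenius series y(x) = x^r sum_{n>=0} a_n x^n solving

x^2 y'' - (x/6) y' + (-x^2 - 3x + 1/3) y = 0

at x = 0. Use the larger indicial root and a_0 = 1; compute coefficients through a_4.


Write in Frobenius form y'' + (p(x)/x) y' + (q(x)/x^2) y = 0:
  p(x) = -1/6,  q(x) = -x^2 - 3x + 1/3.
Indicial equation: r(r-1) + (-1/6) r + (1/3) = 0 -> roots r_1 = 2/3, r_2 = 1/2.
Take r = r_1 = 2/3. Let y(x) = x^r sum_{n>=0} a_n x^n with a_0 = 1.
Substitute y = x^r sum a_n x^n and match x^{r+n}. The recurrence is
  D(n) a_n - 3 a_{n-1} - 1 a_{n-2} = 0,  where D(n) = (r+n)(r+n-1) + (-1/6)(r+n) + (1/3).
  a_n = [3 a_{n-1} + 1 a_{n-2}] / D(n).
Since the indicial polynomial factors as (r - r_1)(r - r_2), D(n) = (r_1 + n - r_1)(r_1 + n - r_2) = n(n + 1/6).
Evaluating step by step (a_0 = 1):
  n = 1: D(1) = 1(1 + 1/6) = 7/6; numerator = 3(1) = 3; a_1 = (3)/(7/6) = 18/7
  n = 2: D(2) = 2(2 + 1/6) = 13/3; numerator = 3(18/7) + 1(1) = 61/7; a_2 = (61/7)/(13/3) = 183/91
  n = 3: D(3) = 3(3 + 1/6) = 19/2; numerator = 3(183/91) + 1(18/7) = 783/91; a_3 = (783/91)/(19/2) = 1566/1729
  n = 4: D(4) = 4(4 + 1/6) = 50/3; numerator = 3(1566/1729) + 1(183/91) = 8175/1729; a_4 = (8175/1729)/(50/3) = 981/3458

r = 2/3; a_0 = 1; a_1 = 18/7; a_2 = 183/91; a_3 = 1566/1729; a_4 = 981/3458


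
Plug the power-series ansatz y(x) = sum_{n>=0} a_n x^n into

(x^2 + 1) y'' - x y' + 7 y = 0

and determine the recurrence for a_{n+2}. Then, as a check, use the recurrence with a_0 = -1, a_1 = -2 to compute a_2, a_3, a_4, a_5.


Substitute y = sum_n a_n x^n.
(1 + 1 x^2) y'' contributes (n+2)(n+1) a_{n+2} + n(n-1) a_n at x^n.
-x y'(x) contributes -n a_n at x^n.
7 y(x) contributes 7 a_n at x^n.
Matching x^n: (n+2)(n+1) a_{n+2} + (n(n-1) - n + 7) a_n = 0.
Thus a_{n+2} = (-n(n-1) + n - 7) / ((n+1)(n+2)) * a_n.

Check with a_0 = -1, a_1 = -2 (apply the recurrence for n = 0, 1, 2, 3): a_0 = -1, a_1 = -2, a_2 = 7/2, a_3 = 2, a_4 = -49/24, a_5 = -1.

a_(n+2) = (-n(n-1) + n - 7) / ((n+1)(n+2)) * a_n; check: a_0 = -1, a_1 = -2, a_2 = 7/2, a_3 = 2, a_4 = -49/24, a_5 = -1


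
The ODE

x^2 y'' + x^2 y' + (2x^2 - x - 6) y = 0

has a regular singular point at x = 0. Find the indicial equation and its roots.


Divide by x^2 to reach normal form y'' + P_1(x) y' + P_2(x) y = 0 with P_1(x) = 1 and P_2(x) = 2 - 1/x - 6/x^2.
x = 0 is a singular point because the y-coefficient 2 - 1/x - 6/x^2 has a pole at x = 0.
It is a regular singular point because x P_1(x) = p(x) = x and x^2 P_2(x) = q(x) = 2x^2 - x - 6 are polynomials, hence analytic at x = 0.
p(0) = 0,  q(0) = -6.
Indicial equation: r(r-1) + p(0) r + q(0) = 0, i.e. r^2 + (p(0) - 1) r + q(0) = 0, i.e. r^2 - 1 r - 6 = 0.
Discriminant: (-1)^2 - 4(-6) = 25, so r = (1 ± 5)/2.
Solving: r_1 = 3, r_2 = -2.

indicial: r^2 - 1 r - 6 = 0; roots r_1 = 3, r_2 = -2


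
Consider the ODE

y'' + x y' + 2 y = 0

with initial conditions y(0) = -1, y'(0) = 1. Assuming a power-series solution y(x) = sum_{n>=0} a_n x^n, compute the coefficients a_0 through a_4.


Ansatz: y(x) = sum_{n>=0} a_n x^n, so y'(x) = sum_{n>=1} n a_n x^(n-1) and y''(x) = sum_{n>=2} n(n-1) a_n x^(n-2).
Substitute into P(x) y'' + Q(x) y' + R(x) y = 0 with P(x) = 1, Q(x) = x, R(x) = 2, and match powers of x.
Initial conditions: a_0 = -1, a_1 = 1.
Setting the coefficient of each power of x to zero and solving order by order (substituting the coefficients already found):
  x^0: 2 a_2 + 2 a_0 = 0  ->  2 a_2 = -2 a_0 = 2  ->  a_2 = 1
  x^1: 6 a_3 + 3 a_1 = 0  ->  6 a_3 = -3 a_1 = -3  ->  a_3 = -1/2
  x^2: 12 a_4 + 4 a_2 = 0  ->  12 a_4 = -4 a_2 = -4  ->  a_4 = -1/3
Truncated series: y(x) = -1 + x + x^2 - (1/2) x^3 - (1/3) x^4 + O(x^5).

a_0 = -1; a_1 = 1; a_2 = 1; a_3 = -1/2; a_4 = -1/3
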